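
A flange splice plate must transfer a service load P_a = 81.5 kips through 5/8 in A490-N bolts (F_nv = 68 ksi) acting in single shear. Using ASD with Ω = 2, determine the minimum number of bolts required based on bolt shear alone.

8 bolts

A_b = π·0.625²/4 = 0.3068 in².
Per-bolt allowable strength R_n/Ω = 68 × 0.3068 × 1 / 2 = 10.43 kips.
n ≥ 81.5 / 10.43 = 7.813 → use 8 bolts.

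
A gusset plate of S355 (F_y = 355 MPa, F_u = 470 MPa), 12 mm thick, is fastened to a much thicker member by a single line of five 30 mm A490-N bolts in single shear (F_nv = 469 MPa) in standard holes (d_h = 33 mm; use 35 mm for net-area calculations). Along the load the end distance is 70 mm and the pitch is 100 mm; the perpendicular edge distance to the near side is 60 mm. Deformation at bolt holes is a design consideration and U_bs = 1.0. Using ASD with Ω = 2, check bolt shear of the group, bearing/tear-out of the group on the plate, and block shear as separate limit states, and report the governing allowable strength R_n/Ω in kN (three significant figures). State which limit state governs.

Bolt shear: A_b = π·30²/4 = 706.9 mm²; R_n = 469 × 706.9 × 5 × 1 / 1000 = 1658 kN → 1658 / 2 = 829 kN.
Bearing: edge l_c = 53.5, r_n = 362.1 kN; interior l_c = 67, r_n = 406.1 kN; R_n = 362.1 + 4·406.1 = 1986 kN → 993 kN.
Block shear: A_gv = 5640, A_nv = 3750, A_nt = 510 mm²; R_n = min(0.6F_uA_nv, 0.6F_yA_gv) + U_bs·F_u·A_nt = 1297 kN → 649 kN.
Block shear governs: 649 kN.

649 kN (block shear governs)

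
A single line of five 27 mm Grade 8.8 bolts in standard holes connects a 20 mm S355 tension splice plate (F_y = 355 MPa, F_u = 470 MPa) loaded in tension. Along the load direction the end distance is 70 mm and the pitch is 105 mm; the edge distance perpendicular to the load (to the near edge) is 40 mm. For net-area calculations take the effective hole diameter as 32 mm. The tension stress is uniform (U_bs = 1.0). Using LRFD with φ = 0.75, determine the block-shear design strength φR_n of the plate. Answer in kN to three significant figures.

Shear plane L_v = 70 + 4·105 = 490 mm; A_gv = 490 × 20 = 9800 mm².
A_nv = (490 − 4.5·32) × 20 = 6920 mm².
A_nt = (40 − 0.5·32) × 20 = 480 mm².
0.6 F_u A_nv = 1951 kN; 0.6 F_y A_gv = 2087 kN → shear rupture governs the shear term.
R_n = 1951 + 1.0 × 470 × 480 / 1000 = 2177 kN.
Design strength φR_n = 0.75 × 2177 = 1630 kN.

1630 kN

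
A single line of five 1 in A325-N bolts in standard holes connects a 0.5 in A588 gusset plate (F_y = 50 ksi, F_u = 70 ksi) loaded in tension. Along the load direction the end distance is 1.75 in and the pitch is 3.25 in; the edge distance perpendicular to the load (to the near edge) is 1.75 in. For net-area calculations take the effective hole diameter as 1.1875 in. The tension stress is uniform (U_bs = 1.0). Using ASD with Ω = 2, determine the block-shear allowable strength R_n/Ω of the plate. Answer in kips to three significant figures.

119 kips

Shear plane L_v = 1.75 + 4·3.25 = 14.75 in; A_gv = 14.75 × 0.5 = 7.375 in².
A_nv = (14.75 − 4.5·1.1875) × 0.5 = 4.703 in².
A_nt = (1.75 − 0.5·1.1875) × 0.5 = 0.5781 in².
0.6 F_u A_nv = 197.5 kips; 0.6 F_y A_gv = 221.2 kips → shear rupture governs the shear term.
R_n = 197.5 + 1.0 × 70 × 0.5781 = 238 kips.
Allowable strength R_n/Ω = 238 / 2 = 119 kips.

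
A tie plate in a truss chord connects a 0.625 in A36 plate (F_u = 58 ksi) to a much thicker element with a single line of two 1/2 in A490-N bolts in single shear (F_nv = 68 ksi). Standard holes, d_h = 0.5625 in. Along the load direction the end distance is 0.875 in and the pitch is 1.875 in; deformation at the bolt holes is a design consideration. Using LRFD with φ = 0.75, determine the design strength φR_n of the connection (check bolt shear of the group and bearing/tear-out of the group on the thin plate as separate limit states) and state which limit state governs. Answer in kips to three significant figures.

20 kips (bolt shear governs)

Bolt shear: A_b = π·0.5²/4 = 0.1963 in²; R_n = 68 × 0.1963 × 2 × 1 = 26.7 kips → 0.75 × 26.7 = 20 kips.
Bearing (1.2 l_c t F_u ≤ 2.4 d t F_u): upper limit = 2.4·0.5·0.625·58 = 43.5 kips.
  Edge l_c = 0.875 − 0.5625/2 = 0.5938 → r_n = 25.83 kips; interior l_c = 1.875 − 0.5625 = 1.312 → r_n = 43.5 kips.
  R_n,bearing = 1·25.83 + 1·43.5 = 69.33 kips → 0.75 × 69.33 = 52 kips.
Bolt shear governs: 20 kips.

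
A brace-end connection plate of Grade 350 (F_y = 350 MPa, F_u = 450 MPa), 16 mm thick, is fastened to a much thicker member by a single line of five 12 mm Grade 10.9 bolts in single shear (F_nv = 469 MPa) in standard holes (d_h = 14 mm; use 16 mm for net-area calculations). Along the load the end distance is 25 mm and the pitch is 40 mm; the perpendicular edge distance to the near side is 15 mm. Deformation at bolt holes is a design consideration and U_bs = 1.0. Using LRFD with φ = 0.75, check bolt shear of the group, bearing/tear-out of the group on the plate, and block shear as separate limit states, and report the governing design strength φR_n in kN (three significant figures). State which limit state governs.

199 kN (bolt shear governs)

Bolt shear: A_b = π·12²/4 = 113.1 mm²; R_n = 469 × 113.1 × 5 × 1 / 1000 = 265.2 kN → 0.75 × 265.2 = 199 kN.
Bearing: edge l_c = 18, r_n = 155.5 kN; interior l_c = 26, r_n = 207.4 kN; R_n = 155.5 + 4·207.4 = 985 kN → 739 kN.
Block shear: A_gv = 2960, A_nv = 1808, A_nt = 112 mm²; R_n = min(0.6F_uA_nv, 0.6F_yA_gv) + U_bs·F_u·A_nt = 538.6 kN → 404 kN.
Bolt shear governs: 199 kN.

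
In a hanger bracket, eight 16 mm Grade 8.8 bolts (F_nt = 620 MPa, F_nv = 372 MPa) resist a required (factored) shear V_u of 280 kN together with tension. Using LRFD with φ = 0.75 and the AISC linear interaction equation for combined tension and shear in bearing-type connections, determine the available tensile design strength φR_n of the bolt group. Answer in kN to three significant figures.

506 kN

A_b = π·16²/4 = 201.1 mm²; f_rv = 280 × 1000 / (8 × 201.1) = 174.1 MPa.
F'_nt = 1.3 F_nt − (F_nt / φF_nv) f_rv = 1.3·620 − (620/(0.75·372))·174.1 = 419.2 MPa, capped at F_nt → F'_nt = 419.2 MPa.
R_n = F'_nt · A_b · n = 419.2 × 201.1 × 8 / 1000 = 674.2 kN.
Design strength φR_n = 0.75 × 674.2 = 506 kN.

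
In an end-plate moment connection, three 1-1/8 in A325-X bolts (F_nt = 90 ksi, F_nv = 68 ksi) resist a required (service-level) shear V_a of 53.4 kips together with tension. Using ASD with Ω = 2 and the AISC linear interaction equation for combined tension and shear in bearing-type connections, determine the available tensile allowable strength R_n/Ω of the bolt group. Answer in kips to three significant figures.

104 kips

A_b = π·1.125²/4 = 0.994 in²; f_rv = 53.4 / (3 × 0.994) = 17.91 ksi.
F'_nt = 1.3 F_nt − (Ω F_nt / F_nv) f_rv = 1.3·90 − (2·90/68)·17.91 = 69.6 ksi, capped at F_nt → F'_nt = 69.6 ksi.
R_n = F'_nt · A_b · n = 69.6 × 0.994 × 3 = 207.5 kips.
Allowable strength R_n/Ω = 207.5 / 2 = 104 kips.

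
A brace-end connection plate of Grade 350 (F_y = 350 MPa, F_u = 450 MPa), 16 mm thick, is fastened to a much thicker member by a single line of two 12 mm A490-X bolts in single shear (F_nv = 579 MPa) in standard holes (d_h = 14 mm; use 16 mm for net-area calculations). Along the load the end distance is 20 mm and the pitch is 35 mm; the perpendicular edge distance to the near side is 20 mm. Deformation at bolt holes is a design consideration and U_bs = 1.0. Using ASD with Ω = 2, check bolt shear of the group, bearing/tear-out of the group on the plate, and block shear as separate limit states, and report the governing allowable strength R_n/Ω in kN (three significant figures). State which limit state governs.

Bolt shear: A_b = π·12²/4 = 113.1 mm²; R_n = 579 × 113.1 × 2 × 1 / 1000 = 131 kN → 131 / 2 = 65.5 kN.
Bearing: edge l_c = 13, r_n = 112.3 kN; interior l_c = 21, r_n = 181.4 kN; R_n = 112.3 + 1·181.4 = 293.8 kN → 147 kN.
Block shear: A_gv = 880, A_nv = 496, A_nt = 192 mm²; R_n = min(0.6F_uA_nv, 0.6F_yA_gv) + U_bs·F_u·A_nt = 220.3 kN → 110 kN.
Bolt shear governs: 65.5 kN.

65.5 kN (bolt shear governs)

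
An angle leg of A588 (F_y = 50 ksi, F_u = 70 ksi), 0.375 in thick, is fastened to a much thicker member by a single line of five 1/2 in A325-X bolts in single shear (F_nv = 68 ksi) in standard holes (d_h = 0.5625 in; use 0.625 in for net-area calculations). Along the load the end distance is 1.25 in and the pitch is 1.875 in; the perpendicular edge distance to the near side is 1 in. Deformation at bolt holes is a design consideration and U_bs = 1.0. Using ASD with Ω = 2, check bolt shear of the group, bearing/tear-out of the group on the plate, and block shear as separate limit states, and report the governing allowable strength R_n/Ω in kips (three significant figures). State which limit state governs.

Bolt shear: A_b = π·0.5²/4 = 0.1963 in²; R_n = 68 × 0.1963 × 5 × 1 = 66.76 kips → 66.76 / 2 = 33.4 kips.
Bearing: edge l_c = 0.9688, r_n = 30.52 kips; interior l_c = 1.312, r_n = 31.5 kips; R_n = 30.52 + 4·31.5 = 156.5 kips → 78.3 kips.
Block shear: A_gv = 3.281, A_nv = 2.227, A_nt = 0.2578 in²; R_n = min(0.6F_uA_nv, 0.6F_yA_gv) + U_bs·F_u·A_nt = 111.6 kips → 55.8 kips.
Bolt shear governs: 33.4 kips.

33.4 kips (bolt shear governs)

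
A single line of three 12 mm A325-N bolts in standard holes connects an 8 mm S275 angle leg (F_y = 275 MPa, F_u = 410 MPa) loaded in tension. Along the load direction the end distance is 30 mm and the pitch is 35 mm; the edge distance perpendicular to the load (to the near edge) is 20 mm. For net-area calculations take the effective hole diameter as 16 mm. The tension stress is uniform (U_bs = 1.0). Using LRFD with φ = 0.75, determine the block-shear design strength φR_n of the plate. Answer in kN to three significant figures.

118 kN

Shear plane L_v = 30 + 2·35 = 100 mm; A_gv = 100 × 8 = 800 mm².
A_nv = (100 − 2.5·16) × 8 = 480 mm².
A_nt = (20 − 0.5·16) × 8 = 96 mm².
0.6 F_u A_nv = 118.1 kN; 0.6 F_y A_gv = 132 kN → shear rupture governs the shear term.
R_n = 118.1 + 1.0 × 410 × 96 / 1000 = 157.4 kN.
Design strength φR_n = 0.75 × 157.4 = 118 kN.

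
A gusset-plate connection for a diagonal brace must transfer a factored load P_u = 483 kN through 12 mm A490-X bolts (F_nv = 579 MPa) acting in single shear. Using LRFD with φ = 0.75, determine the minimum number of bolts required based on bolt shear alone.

10 bolts

A_b = π·12²/4 = 113.1 mm².
Per-bolt design strength φR_n = 0.75 × 579 × 113.1 × 1 / 1000 = 49.11 kN.
n ≥ 483 / 49.11 = 9.835 → use 10 bolts.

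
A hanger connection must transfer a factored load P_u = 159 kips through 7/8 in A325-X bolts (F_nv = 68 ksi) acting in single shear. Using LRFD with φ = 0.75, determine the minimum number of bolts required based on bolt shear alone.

A_b = π·0.875²/4 = 0.6013 in².
Per-bolt design strength φR_n = 0.75 × 68 × 0.6013 × 1 = 30.67 kips.
n ≥ 159 / 30.67 = 5.185 → use 6 bolts.

6 bolts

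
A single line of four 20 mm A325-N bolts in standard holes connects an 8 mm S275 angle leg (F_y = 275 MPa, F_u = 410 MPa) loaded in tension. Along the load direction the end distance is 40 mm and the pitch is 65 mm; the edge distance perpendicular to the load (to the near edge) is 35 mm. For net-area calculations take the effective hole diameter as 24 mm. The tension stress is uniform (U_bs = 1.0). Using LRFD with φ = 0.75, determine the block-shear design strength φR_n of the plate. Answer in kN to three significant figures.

Shear plane L_v = 40 + 3·65 = 235 mm; A_gv = 235 × 8 = 1880 mm².
A_nv = (235 − 3.5·24) × 8 = 1208 mm².
A_nt = (35 − 0.5·24) × 8 = 184 mm².
0.6 F_u A_nv = 297.2 kN; 0.6 F_y A_gv = 310.2 kN → shear rupture governs the shear term.
R_n = 297.2 + 1.0 × 410 × 184 / 1000 = 372.6 kN.
Design strength φR_n = 0.75 × 372.6 = 279 kN.

279 kN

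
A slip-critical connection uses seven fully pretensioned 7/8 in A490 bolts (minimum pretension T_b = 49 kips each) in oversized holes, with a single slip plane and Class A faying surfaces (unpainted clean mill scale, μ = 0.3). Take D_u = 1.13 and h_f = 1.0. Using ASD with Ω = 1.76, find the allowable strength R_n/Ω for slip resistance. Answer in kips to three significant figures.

R_n = μ · D_u · h_f · T_b · n_s · n_b = 0.3 × 1.13 × 1.0 × 49 × 1 × 7 = 116.3 kips.
Allowable strength R_n/Ω = 116.3 / 1.76 = 66.1 kips.

66.1 kips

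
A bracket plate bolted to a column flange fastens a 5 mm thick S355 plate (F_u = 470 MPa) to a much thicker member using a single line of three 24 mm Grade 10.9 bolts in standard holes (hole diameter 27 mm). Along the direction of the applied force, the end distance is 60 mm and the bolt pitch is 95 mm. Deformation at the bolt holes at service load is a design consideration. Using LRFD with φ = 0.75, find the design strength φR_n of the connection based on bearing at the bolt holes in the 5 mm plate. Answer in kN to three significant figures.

301 kN

Per bolt r_n = 1.2 l_c t F_u ≤ 2.4 d t F_u; upper limit = 2.4 × 24 × 5 × 470 / 1000 = 135.4 kN.
Edge bolt: l_c = 60 − 27/2 = 46.5 mm → 1.2 × 46.5 × 5 × 470 / 1000 = 131.1 → r_n = 131.1 kN.
Interior bolts: l_c = 95 − 27 = 68 mm → 1.2 × 68 × 5 × 470 / 1000 = 191.8 → r_n = 135.4 kN.
R_n = 1 × 131.1 + 2 × 135.4 = 401.9 kN.
Design strength φR_n = 0.75 × 401.9 = 301 kN.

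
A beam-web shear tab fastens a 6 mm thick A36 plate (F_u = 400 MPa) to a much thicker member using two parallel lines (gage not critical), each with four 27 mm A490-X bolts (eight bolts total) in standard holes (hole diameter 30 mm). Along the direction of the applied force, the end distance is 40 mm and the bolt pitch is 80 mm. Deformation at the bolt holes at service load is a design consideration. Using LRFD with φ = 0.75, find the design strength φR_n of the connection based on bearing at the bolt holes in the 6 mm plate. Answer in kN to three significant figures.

756 kN

Per bolt r_n = 1.2 l_c t F_u ≤ 2.4 d t F_u; upper limit = 2.4 × 27 × 6 × 400 / 1000 = 155.5 kN.
Edge bolt: l_c = 40 − 30/2 = 25 mm → 1.2 × 25 × 6 × 400 / 1000 = 72 → r_n = 72 kN.
Interior bolts: l_c = 80 − 30 = 50 mm → 1.2 × 50 × 6 × 400 / 1000 = 144 → r_n = 144 kN.
R_n = 2 × 72 + 6 × 144 = 1008 kN.
Design strength φR_n = 0.75 × 1008 = 756 kN.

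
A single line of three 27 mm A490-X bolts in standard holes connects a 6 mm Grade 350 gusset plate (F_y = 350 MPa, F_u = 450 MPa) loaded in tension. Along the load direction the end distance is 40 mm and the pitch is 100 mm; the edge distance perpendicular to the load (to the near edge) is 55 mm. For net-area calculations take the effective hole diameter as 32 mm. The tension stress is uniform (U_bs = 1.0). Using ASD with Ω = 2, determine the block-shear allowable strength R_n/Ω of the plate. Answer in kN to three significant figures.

182 kN

Shear plane L_v = 40 + 2·100 = 240 mm; A_gv = 240 × 6 = 1440 mm².
A_nv = (240 − 2.5·32) × 6 = 960 mm².
A_nt = (55 − 0.5·32) × 6 = 234 mm².
0.6 F_u A_nv = 259.2 kN; 0.6 F_y A_gv = 302.4 kN → shear rupture governs the shear term.
R_n = 259.2 + 1.0 × 450 × 234 / 1000 = 364.5 kN.
Allowable strength R_n/Ω = 364.5 / 2 = 182 kN.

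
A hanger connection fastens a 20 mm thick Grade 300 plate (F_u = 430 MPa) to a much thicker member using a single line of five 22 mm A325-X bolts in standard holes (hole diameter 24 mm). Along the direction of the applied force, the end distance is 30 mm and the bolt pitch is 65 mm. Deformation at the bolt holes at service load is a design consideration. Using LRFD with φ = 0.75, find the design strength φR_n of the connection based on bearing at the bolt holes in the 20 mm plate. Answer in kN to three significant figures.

1410 kN

Per bolt r_n = 1.2 l_c t F_u ≤ 2.4 d t F_u; upper limit = 2.4 × 22 × 20 × 430 / 1000 = 454.1 kN.
Edge bolt: l_c = 30 − 24/2 = 18 mm → 1.2 × 18 × 20 × 430 / 1000 = 185.8 → r_n = 185.8 kN.
Interior bolts: l_c = 65 − 24 = 41 mm → 1.2 × 41 × 20 × 430 / 1000 = 423.1 → r_n = 423.1 kN.
R_n = 1 × 185.8 + 4 × 423.1 = 1878 kN.
Design strength φR_n = 0.75 × 1878 = 1410 kN.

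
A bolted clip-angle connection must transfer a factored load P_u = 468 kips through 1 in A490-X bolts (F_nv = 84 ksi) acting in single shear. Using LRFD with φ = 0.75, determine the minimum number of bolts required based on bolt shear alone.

10 bolts

A_b = π·1²/4 = 0.7854 in².
Per-bolt design strength φR_n = 0.75 × 84 × 0.7854 × 1 = 49.48 kips.
n ≥ 468 / 49.48 = 9.458 → use 10 bolts.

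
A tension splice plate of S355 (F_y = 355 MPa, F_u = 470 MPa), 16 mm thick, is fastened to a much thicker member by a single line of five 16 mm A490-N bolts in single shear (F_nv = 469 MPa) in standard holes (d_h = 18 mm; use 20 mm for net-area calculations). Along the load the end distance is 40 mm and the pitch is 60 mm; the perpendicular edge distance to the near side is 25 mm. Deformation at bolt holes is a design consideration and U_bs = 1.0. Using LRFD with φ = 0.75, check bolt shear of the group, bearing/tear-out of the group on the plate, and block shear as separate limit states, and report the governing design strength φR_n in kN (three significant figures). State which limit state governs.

354 kN (bolt shear governs)

Bolt shear: A_b = π·16²/4 = 201.1 mm²; R_n = 469 × 201.1 × 5 × 1 / 1000 = 471.5 kN → 0.75 × 471.5 = 354 kN.
Bearing: edge l_c = 31, r_n = 279.7 kN; interior l_c = 42, r_n = 288.8 kN; R_n = 279.7 + 4·288.8 = 1435 kN → 1080 kN.
Block shear: A_gv = 4480, A_nv = 3040, A_nt = 240 mm²; R_n = min(0.6F_uA_nv, 0.6F_yA_gv) + U_bs·F_u·A_nt = 970.1 kN → 728 kN.
Bolt shear governs: 354 kN.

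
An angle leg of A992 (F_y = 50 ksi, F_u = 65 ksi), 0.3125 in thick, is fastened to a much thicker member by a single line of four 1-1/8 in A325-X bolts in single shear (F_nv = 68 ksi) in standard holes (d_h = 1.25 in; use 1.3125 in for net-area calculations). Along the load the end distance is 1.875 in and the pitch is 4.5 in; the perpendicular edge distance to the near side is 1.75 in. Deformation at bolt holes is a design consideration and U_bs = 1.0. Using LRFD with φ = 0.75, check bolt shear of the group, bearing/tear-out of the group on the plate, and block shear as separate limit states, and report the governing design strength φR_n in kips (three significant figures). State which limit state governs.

Bolt shear: A_b = π·1.125²/4 = 0.994 in²; R_n = 68 × 0.994 × 4 × 1 = 270.4 kips → 0.75 × 270.4 = 203 kips.
Bearing: edge l_c = 1.25, r_n = 30.47 kips; interior l_c = 3.25, r_n = 54.84 kips; R_n = 30.47 + 3·54.84 = 195 kips → 146 kips.
Block shear: A_gv = 4.805, A_nv = 3.369, A_nt = 0.3418 in²; R_n = min(0.6F_uA_nv, 0.6F_yA_gv) + U_bs·F_u·A_nt = 153.6 kips → 115 kips.
Block shear governs: 115 kips.

115 kips (block shear governs)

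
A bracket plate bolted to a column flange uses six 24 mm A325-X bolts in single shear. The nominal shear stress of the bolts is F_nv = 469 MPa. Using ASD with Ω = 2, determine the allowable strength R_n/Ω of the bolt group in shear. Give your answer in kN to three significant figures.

A_b = π × 24² / 4 = 452.4 mm².
R_n = F_nv · A_b · n · n_s = 469 × 452.4 × 6 × 1 / 1000 = 1273 kN.
Allowable strength R_n/Ω = 1273 / 2 = 637 kN.

637 kN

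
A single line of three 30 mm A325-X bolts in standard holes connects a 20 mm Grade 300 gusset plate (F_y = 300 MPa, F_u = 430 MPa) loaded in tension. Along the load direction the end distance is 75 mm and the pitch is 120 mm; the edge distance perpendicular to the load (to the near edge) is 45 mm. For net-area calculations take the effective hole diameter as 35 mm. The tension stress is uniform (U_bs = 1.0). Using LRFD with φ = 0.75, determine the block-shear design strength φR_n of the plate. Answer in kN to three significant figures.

Shear plane L_v = 75 + 2·120 = 315 mm; A_gv = 315 × 20 = 6300 mm².
A_nv = (315 − 2.5·35) × 20 = 4550 mm².
A_nt = (45 − 0.5·35) × 20 = 550 mm².
0.6 F_u A_nv = 1174 kN; 0.6 F_y A_gv = 1134 kN → shear yielding governs the shear term.
R_n = 1134 + 1.0 × 430 × 550 / 1000 = 1370 kN.
Design strength φR_n = 0.75 × 1370 = 1030 kN.

1030 kN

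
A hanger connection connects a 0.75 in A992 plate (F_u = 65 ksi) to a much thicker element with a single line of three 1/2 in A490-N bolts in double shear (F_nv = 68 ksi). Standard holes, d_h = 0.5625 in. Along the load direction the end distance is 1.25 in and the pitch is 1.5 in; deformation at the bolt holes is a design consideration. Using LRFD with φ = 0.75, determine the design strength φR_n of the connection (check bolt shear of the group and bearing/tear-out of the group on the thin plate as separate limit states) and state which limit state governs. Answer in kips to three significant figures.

Bolt shear: A_b = π·0.5²/4 = 0.1963 in²; R_n = 68 × 0.1963 × 3 × 2 = 80.11 kips → 0.75 × 80.11 = 60.1 kips.
Bearing (1.2 l_c t F_u ≤ 2.4 d t F_u): upper limit = 2.4·0.5·0.75·65 = 58.5 kips.
  Edge l_c = 1.25 − 0.5625/2 = 0.9688 → r_n = 56.67 kips; interior l_c = 1.5 − 0.5625 = 0.9375 → r_n = 54.84 kips.
  R_n,bearing = 1·56.67 + 2·54.84 = 166.4 kips → 0.75 × 166.4 = 125 kips.
Bolt shear governs: 60.1 kips.

60.1 kips (bolt shear governs)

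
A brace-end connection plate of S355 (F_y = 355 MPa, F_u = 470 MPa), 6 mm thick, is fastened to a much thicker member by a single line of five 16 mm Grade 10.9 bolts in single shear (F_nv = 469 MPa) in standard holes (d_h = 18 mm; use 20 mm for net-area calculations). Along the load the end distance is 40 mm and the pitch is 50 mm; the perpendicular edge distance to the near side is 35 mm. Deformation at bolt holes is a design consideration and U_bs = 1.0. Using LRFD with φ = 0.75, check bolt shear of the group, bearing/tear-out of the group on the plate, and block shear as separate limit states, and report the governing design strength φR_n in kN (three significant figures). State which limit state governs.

243 kN (block shear governs)

Bolt shear: A_b = π·16²/4 = 201.1 mm²; R_n = 469 × 201.1 × 5 × 1 / 1000 = 471.5 kN → 0.75 × 471.5 = 354 kN.
Bearing: edge l_c = 31, r_n = 104.9 kN; interior l_c = 32, r_n = 108.3 kN; R_n = 104.9 + 4·108.3 = 538.1 kN → 404 kN.
Block shear: A_gv = 1440, A_nv = 900, A_nt = 150 mm²; R_n = min(0.6F_uA_nv, 0.6F_yA_gv) + U_bs·F_u·A_nt = 324.3 kN → 243 kN.
Block shear governs: 243 kN.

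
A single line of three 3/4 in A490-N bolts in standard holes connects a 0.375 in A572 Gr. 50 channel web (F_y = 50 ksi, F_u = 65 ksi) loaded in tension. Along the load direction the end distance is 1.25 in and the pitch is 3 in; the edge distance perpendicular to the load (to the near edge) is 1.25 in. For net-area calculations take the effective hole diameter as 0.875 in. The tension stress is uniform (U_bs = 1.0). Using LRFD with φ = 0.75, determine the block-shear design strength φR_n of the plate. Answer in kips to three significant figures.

Shear plane L_v = 1.25 + 2·3 = 7.25 in; A_gv = 7.25 × 0.375 = 2.719 in².
A_nv = (7.25 − 2.5·0.875) × 0.375 = 1.898 in².
A_nt = (1.25 − 0.5·0.875) × 0.375 = 0.3047 in².
0.6 F_u A_nv = 74.04 kips; 0.6 F_y A_gv = 81.56 kips → shear rupture governs the shear term.
R_n = 74.04 + 1.0 × 65 × 0.3047 = 93.84 kips.
Design strength φR_n = 0.75 × 93.84 = 70.4 kips.

70.4 kips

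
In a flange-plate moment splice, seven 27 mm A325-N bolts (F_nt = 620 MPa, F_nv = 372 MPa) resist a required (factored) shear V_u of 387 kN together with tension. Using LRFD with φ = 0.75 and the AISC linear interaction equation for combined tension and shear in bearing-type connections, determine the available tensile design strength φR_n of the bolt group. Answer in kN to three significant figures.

1780 kN

A_b = π·27²/4 = 572.6 mm²; f_rv = 387 × 1000 / (7 × 572.6) = 96.56 MPa.
F'_nt = 1.3 F_nt − (F_nt / φF_nv) f_rv = 1.3·620 − (620/(0.75·372))·96.56 = 591.4 MPa, capped at F_nt → F'_nt = 591.4 MPa.
R_n = F'_nt · A_b · n = 591.4 × 572.6 × 7 / 1000 = 2370 kN.
Design strength φR_n = 0.75 × 2370 = 1780 kN.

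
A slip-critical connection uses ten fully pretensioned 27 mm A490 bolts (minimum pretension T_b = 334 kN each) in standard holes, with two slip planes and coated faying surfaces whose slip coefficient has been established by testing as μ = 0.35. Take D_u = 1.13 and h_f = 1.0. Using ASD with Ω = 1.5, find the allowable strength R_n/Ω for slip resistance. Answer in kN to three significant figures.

1760 kN

R_n = μ · D_u · h_f · T_b · n_s · n_b = 0.35 × 1.13 × 1.0 × 334 × 2 × 10 = 2642 kN.
Allowable strength R_n/Ω = 2642 / 1.5 = 1760 kN.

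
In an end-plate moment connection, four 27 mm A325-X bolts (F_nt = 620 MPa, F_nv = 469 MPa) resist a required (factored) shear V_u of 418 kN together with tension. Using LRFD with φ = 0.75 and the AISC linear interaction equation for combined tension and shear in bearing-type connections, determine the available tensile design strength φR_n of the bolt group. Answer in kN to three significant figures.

832 kN

A_b = π·27²/4 = 572.6 mm²; f_rv = 418 × 1000 / (4 × 572.6) = 182.5 MPa.
F'_nt = 1.3 F_nt − (F_nt / φF_nv) f_rv = 1.3·620 − (620/(0.75·469))·182.5 = 484.3 MPa, capped at F_nt → F'_nt = 484.3 MPa.
R_n = F'_nt · A_b · n = 484.3 × 572.6 × 4 / 1000 = 1109 kN.
Design strength φR_n = 0.75 × 1109 = 832 kN.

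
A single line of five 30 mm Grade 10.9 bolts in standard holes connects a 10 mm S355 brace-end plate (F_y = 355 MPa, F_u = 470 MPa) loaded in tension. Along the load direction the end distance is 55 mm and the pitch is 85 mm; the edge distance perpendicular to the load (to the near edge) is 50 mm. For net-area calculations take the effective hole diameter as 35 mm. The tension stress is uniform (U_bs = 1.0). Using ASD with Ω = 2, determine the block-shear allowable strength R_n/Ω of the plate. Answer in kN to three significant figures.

Shear plane L_v = 55 + 4·85 = 395 mm; A_gv = 395 × 10 = 3950 mm².
A_nv = (395 − 4.5·35) × 10 = 2375 mm².
A_nt = (50 − 0.5·35) × 10 = 325 mm².
0.6 F_u A_nv = 669.8 kN; 0.6 F_y A_gv = 841.4 kN → shear rupture governs the shear term.
R_n = 669.8 + 1.0 × 470 × 325 / 1000 = 822.5 kN.
Allowable strength R_n/Ω = 822.5 / 2 = 411 kN.

411 kN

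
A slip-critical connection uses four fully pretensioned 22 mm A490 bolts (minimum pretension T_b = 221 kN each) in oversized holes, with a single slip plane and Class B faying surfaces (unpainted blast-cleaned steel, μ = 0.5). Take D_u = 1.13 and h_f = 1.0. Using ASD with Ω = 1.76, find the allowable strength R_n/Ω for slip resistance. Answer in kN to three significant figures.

284 kN

R_n = μ · D_u · h_f · T_b · n_s · n_b = 0.5 × 1.13 × 1.0 × 221 × 1 × 4 = 499.5 kN.
Allowable strength R_n/Ω = 499.5 / 1.76 = 284 kN.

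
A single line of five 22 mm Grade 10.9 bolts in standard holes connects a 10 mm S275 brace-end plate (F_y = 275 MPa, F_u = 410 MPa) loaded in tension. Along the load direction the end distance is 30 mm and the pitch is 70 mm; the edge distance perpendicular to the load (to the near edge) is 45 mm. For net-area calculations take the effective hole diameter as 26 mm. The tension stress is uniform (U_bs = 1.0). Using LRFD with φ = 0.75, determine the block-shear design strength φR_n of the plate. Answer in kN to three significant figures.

Shear plane L_v = 30 + 4·70 = 310 mm; A_gv = 310 × 10 = 3100 mm².
A_nv = (310 − 4.5·26) × 10 = 1930 mm².
A_nt = (45 − 0.5·26) × 10 = 320 mm².
0.6 F_u A_nv = 474.8 kN; 0.6 F_y A_gv = 511.5 kN → shear rupture governs the shear term.
R_n = 474.8 + 1.0 × 410 × 320 / 1000 = 606 kN.
Design strength φR_n = 0.75 × 606 = 454 kN.

454 kN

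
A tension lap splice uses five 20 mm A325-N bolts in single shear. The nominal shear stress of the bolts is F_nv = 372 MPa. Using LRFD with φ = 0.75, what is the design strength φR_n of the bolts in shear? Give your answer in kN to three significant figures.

A_b = π × 20² / 4 = 314.2 mm².
R_n = F_nv · A_b · n · n_s = 372 × 314.2 × 5 × 1 / 1000 = 584.3 kN.
Design strength φR_n = 0.75 × 584.3 = 438 kN.

438 kN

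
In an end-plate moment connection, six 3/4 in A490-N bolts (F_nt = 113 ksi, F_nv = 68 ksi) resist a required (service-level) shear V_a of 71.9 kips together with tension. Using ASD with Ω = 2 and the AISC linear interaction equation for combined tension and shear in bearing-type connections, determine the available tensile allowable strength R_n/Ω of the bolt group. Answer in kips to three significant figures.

75.2 kips

A_b = π·0.75²/4 = 0.4418 in²; f_rv = 71.9 / (6 × 0.4418) = 27.12 ksi.
F'_nt = 1.3 F_nt − (Ω F_nt / F_nv) f_rv = 1.3·113 − (2·113/68)·27.12 = 56.75 ksi, capped at F_nt → F'_nt = 56.75 ksi.
R_n = F'_nt · A_b · n = 56.75 × 0.4418 × 6 = 150.4 kips.
Allowable strength R_n/Ω = 150.4 / 2 = 75.2 kips.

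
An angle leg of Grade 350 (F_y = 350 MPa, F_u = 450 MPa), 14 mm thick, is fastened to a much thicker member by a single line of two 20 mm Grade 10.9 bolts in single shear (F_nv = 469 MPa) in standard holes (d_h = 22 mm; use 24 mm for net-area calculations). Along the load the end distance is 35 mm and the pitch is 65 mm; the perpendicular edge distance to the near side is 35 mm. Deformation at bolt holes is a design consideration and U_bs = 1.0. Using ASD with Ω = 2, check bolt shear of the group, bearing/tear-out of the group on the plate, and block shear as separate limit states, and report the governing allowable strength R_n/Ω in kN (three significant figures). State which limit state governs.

147 kN (bolt shear governs)

Bolt shear: A_b = π·20²/4 = 314.2 mm²; R_n = 469 × 314.2 × 2 × 1 / 1000 = 294.7 kN → 294.7 / 2 = 147 kN.
Bearing: edge l_c = 24, r_n = 181.4 kN; interior l_c = 43, r_n = 302.4 kN; R_n = 181.4 + 1·302.4 = 483.8 kN → 242 kN.
Block shear: A_gv = 1400, A_nv = 896, A_nt = 322 mm²; R_n = min(0.6F_uA_nv, 0.6F_yA_gv) + U_bs·F_u·A_nt = 386.8 kN → 193 kN.
Bolt shear governs: 147 kN.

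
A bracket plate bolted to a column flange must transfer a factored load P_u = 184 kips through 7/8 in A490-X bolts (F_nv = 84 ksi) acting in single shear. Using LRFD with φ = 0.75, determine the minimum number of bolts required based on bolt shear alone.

A_b = π·0.875²/4 = 0.6013 in².
Per-bolt design strength φR_n = 0.75 × 84 × 0.6013 × 1 = 37.88 kips.
n ≥ 184 / 37.88 = 4.857 → use 5 bolts.

5 bolts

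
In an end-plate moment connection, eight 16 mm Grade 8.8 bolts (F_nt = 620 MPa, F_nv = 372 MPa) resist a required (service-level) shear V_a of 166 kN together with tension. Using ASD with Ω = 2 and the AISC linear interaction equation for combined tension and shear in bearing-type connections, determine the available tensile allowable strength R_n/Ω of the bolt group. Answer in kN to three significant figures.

A_b = π·16²/4 = 201.1 mm²; f_rv = 166 × 1000 / (8 × 201.1) = 103.2 MPa.
F'_nt = 1.3 F_nt − (Ω F_nt / F_nv) f_rv = 1.3·620 − (2·620/372)·103.2 = 462 MPa, capped at F_nt → F'_nt = 462 MPa.
R_n = F'_nt · A_b · n = 462 × 201.1 × 8 / 1000 = 743.1 kN.
Allowable strength R_n/Ω = 743.1 / 2 = 372 kN.

372 kN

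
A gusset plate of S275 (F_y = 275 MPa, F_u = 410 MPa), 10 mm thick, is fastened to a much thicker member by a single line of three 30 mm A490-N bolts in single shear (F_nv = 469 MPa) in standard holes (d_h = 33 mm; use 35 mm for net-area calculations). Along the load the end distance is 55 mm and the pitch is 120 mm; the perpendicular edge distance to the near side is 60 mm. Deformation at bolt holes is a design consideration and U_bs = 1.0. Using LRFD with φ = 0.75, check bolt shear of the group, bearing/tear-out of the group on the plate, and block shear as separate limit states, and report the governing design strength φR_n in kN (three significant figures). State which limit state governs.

496 kN (block shear governs)

Bolt shear: A_b = π·30²/4 = 706.9 mm²; R_n = 469 × 706.9 × 3 × 1 / 1000 = 994.5 kN → 0.75 × 994.5 = 746 kN.
Bearing: edge l_c = 38.5, r_n = 189.4 kN; interior l_c = 87, r_n = 295.2 kN; R_n = 189.4 + 2·295.2 = 779.8 kN → 585 kN.
Block shear: A_gv = 2950, A_nv = 2075, A_nt = 425 mm²; R_n = min(0.6F_uA_nv, 0.6F_yA_gv) + U_bs·F_u·A_nt = 661 kN → 496 kN.
Block shear governs: 496 kN.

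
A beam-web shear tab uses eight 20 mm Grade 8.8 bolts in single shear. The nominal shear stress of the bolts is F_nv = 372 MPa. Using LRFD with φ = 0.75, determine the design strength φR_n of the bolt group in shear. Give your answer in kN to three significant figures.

A_b = π × 20² / 4 = 314.2 mm².
R_n = F_nv · A_b · n · n_s = 372 × 314.2 × 8 × 1 / 1000 = 934.9 kN.
Design strength φR_n = 0.75 × 934.9 = 701 kN.

701 kN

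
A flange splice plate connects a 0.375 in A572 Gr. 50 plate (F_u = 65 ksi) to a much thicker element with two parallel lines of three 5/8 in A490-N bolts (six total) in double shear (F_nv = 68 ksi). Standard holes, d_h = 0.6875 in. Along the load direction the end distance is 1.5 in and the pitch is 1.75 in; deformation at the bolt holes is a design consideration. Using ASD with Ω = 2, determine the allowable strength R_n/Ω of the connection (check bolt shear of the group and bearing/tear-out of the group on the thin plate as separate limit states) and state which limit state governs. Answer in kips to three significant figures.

96 kips (bearing governs)

Bolt shear: A_b = π·0.625²/4 = 0.3068 in²; R_n = 68 × 0.3068 × 6 × 2 = 250.3 kips → 250.3 / 2 = 125 kips.
Bearing (1.2 l_c t F_u ≤ 2.4 d t F_u): upper limit = 2.4·0.625·0.375·65 = 36.56 kips.
  Edge l_c = 1.5 − 0.6875/2 = 1.156 → r_n = 33.82 kips; interior l_c = 1.75 − 0.6875 = 1.062 → r_n = 31.08 kips.
  R_n,bearing = 2·33.82 + 4·31.08 = 192 kips → 192 / 2 = 96 kips.
Bearing governs: 96 kips.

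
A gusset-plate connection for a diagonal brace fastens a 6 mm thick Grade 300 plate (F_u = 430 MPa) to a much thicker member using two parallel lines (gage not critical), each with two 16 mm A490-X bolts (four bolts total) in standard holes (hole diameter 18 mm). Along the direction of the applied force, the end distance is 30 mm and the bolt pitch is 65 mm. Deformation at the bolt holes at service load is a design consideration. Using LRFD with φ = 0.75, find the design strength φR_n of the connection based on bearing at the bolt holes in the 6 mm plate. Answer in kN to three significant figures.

246 kN

Per bolt r_n = 1.2 l_c t F_u ≤ 2.4 d t F_u; upper limit = 2.4 × 16 × 6 × 430 / 1000 = 99.07 kN.
Edge bolt: l_c = 30 − 18/2 = 21 mm → 1.2 × 21 × 6 × 430 / 1000 = 65.02 → r_n = 65.02 kN.
Interior bolts: l_c = 65 − 18 = 47 mm → 1.2 × 47 × 6 × 430 / 1000 = 145.5 → r_n = 99.07 kN.
R_n = 2 × 65.02 + 2 × 99.07 = 328.2 kN.
Design strength φR_n = 0.75 × 328.2 = 246 kN.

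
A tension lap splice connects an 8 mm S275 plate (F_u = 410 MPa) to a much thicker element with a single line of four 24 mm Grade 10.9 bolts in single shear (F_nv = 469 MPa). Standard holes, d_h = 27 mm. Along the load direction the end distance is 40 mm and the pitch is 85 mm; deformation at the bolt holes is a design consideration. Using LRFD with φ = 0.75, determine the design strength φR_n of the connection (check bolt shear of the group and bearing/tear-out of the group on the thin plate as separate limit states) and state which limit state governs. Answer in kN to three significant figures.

Bolt shear: A_b = π·24²/4 = 452.4 mm²; R_n = 469 × 452.4 × 4 × 1 / 1000 = 848.7 kN → 0.75 × 848.7 = 637 kN.
Bearing (1.2 l_c t F_u ≤ 2.4 d t F_u): upper limit = 2.4·24·8·410 / 1000 = 188.9 kN.
  Edge l_c = 40 − 27/2 = 26.5 → r_n = 104.3 kN; interior l_c = 85 − 27 = 58 → r_n = 188.9 kN.
  R_n,bearing = 1·104.3 + 3·188.9 = 671.1 kN → 0.75 × 671.1 = 503 kN.
Bearing governs: 503 kN.

503 kN (bearing governs)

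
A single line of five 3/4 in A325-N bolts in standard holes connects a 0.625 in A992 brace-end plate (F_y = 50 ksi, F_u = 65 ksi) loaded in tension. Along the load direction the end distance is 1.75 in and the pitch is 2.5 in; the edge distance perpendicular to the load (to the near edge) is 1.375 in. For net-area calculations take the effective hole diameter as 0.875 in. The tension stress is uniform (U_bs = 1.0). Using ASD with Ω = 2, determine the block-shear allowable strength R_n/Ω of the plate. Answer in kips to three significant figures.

Shear plane L_v = 1.75 + 4·2.5 = 11.75 in; A_gv = 11.75 × 0.625 = 7.344 in².
A_nv = (11.75 − 4.5·0.875) × 0.625 = 4.883 in².
A_nt = (1.375 − 0.5·0.875) × 0.625 = 0.5859 in².
0.6 F_u A_nv = 190.4 kips; 0.6 F_y A_gv = 220.3 kips → shear rupture governs the shear term.
R_n = 190.4 + 1.0 × 65 × 0.5859 = 228.5 kips.
Allowable strength R_n/Ω = 228.5 / 2 = 114 kips.

114 kips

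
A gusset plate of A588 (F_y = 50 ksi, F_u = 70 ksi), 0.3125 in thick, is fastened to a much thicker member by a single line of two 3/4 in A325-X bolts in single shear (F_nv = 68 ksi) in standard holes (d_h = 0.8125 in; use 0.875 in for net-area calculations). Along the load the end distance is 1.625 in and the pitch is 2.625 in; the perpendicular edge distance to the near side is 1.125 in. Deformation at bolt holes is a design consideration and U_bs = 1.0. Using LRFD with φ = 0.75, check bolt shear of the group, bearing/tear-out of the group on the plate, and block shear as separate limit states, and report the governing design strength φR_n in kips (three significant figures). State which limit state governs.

Bolt shear: A_b = π·0.75²/4 = 0.4418 in²; R_n = 68 × 0.4418 × 2 × 1 = 60.08 kips → 0.75 × 60.08 = 45.1 kips.
Bearing: edge l_c = 1.219, r_n = 31.99 kips; interior l_c = 1.812, r_n = 39.38 kips; R_n = 31.99 + 1·39.38 = 71.37 kips → 53.5 kips.
Block shear: A_gv = 1.328, A_nv = 0.918, A_nt = 0.2148 in²; R_n = min(0.6F_uA_nv, 0.6F_yA_gv) + U_bs·F_u·A_nt = 53.59 kips → 40.2 kips.
Block shear governs: 40.2 kips.

40.2 kips (block shear governs)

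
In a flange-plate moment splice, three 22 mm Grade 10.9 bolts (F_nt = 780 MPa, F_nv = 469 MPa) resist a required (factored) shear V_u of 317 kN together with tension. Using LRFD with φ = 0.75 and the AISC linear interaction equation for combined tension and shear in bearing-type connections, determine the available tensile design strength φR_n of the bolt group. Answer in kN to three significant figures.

A_b = π·22²/4 = 380.1 mm²; f_rv = 317 × 1000 / (3 × 380.1) = 278 MPa.
F'_nt = 1.3 F_nt − (F_nt / φF_nv) f_rv = 1.3·780 − (780/(0.75·469))·278 = 397.6 MPa, capped at F_nt → F'_nt = 397.6 MPa.
R_n = F'_nt · A_b · n = 397.6 × 380.1 × 3 / 1000 = 453.4 kN.
Design strength φR_n = 0.75 × 453.4 = 340 kN.

340 kN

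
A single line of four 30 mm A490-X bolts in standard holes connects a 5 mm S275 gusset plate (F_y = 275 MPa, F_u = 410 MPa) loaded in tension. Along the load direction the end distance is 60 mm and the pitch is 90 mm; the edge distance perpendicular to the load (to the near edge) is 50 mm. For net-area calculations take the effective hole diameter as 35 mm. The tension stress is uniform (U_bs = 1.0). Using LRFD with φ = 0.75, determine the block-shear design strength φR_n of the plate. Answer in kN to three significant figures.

Shear plane L_v = 60 + 3·90 = 330 mm; A_gv = 330 × 5 = 1650 mm².
A_nv = (330 − 3.5·35) × 5 = 1038 mm².
A_nt = (50 − 0.5·35) × 5 = 162.5 mm².
0.6 F_u A_nv = 255.2 kN; 0.6 F_y A_gv = 272.2 kN → shear rupture governs the shear term.
R_n = 255.2 + 1.0 × 410 × 162.5 / 1000 = 321.9 kN.
Design strength φR_n = 0.75 × 321.9 = 241 kN.

241 kN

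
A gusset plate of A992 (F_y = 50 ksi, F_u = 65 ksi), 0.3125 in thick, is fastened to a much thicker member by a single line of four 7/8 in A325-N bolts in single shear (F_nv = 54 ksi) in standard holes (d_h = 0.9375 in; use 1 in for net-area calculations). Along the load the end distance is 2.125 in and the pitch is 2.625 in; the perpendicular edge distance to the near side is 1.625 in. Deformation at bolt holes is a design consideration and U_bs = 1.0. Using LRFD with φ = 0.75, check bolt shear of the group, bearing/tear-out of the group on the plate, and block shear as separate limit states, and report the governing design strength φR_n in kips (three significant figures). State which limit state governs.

Bolt shear: A_b = π·0.875²/4 = 0.6013 in²; R_n = 54 × 0.6013 × 4 × 1 = 129.9 kips → 0.75 × 129.9 = 97.4 kips.
Bearing: edge l_c = 1.656, r_n = 40.37 kips; interior l_c = 1.688, r_n = 41.13 kips; R_n = 40.37 + 3·41.13 = 163.8 kips → 123 kips.
Block shear: A_gv = 3.125, A_nv = 2.031, A_nt = 0.3516 in²; R_n = min(0.6F_uA_nv, 0.6F_yA_gv) + U_bs·F_u·A_nt = 102.1 kips → 76.6 kips.
Block shear governs: 76.6 kips.

76.6 kips (block shear governs)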